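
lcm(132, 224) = 7392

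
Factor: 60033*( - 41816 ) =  - 2^3*3^1*5227^1 * 20011^1 = - 2510339928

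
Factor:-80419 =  - 137^1* 587^1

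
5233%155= 118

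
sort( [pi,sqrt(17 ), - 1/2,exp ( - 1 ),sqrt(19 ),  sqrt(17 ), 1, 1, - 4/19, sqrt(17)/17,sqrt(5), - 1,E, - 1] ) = [ - 1, - 1 ,-1/2,-4/19,sqrt(17)/17,exp( - 1), 1,1, sqrt(5),E, pi,sqrt( 17), sqrt(17 ),sqrt ( 19)] 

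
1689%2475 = 1689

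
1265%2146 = 1265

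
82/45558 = 41/22779 = 0.00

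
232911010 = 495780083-262869073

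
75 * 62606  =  4695450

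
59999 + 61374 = 121373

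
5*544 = 2720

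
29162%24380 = 4782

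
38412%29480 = 8932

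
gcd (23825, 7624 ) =953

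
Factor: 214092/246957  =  2^2*3^1*19^1*263^ ( - 1 ) = 228/263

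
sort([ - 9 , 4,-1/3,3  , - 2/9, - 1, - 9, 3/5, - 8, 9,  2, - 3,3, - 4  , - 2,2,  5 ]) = [ - 9, - 9,-8 , - 4, - 3, - 2, - 1, - 1/3 , - 2/9 , 3/5,2, 2,3,3 , 4,5 , 9 ]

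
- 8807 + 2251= - 6556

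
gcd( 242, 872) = 2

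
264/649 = 24/59=0.41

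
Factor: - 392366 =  - 2^1*13^1*15091^1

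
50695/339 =50695/339  =  149.54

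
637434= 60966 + 576468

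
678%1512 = 678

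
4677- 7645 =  - 2968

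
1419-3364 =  - 1945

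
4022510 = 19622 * 205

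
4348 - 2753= 1595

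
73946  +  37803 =111749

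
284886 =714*399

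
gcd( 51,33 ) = 3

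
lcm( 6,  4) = 12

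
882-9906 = -9024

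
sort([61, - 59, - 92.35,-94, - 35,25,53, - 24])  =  [ - 94, - 92.35,-59, - 35,  -  24  ,  25, 53, 61] 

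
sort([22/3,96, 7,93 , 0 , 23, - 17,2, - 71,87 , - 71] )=[ - 71,-71, - 17,0,  2,7,22/3,  23,87, 93, 96]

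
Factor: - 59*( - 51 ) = 3009 = 3^1*17^1*59^1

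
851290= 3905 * 218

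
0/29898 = 0 = 0.00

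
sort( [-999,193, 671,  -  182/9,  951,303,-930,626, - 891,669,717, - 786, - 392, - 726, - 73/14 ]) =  [ - 999, - 930 ,  -  891, - 786, - 726 , - 392,-182/9,-73/14,193,303,626 , 669,671,717,951 ]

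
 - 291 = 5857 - 6148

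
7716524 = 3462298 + 4254226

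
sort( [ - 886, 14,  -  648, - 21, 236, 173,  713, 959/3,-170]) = [  -  886,-648,-170, - 21,14, 173, 236, 959/3, 713 ]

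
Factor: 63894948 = 2^2*3^1*13^1*19^1 * 21557^1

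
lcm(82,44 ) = 1804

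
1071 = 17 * 63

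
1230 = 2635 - 1405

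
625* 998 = 623750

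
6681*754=5037474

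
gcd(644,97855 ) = 1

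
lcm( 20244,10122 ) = 20244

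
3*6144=18432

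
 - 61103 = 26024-87127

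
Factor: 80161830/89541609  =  26720610/29847203 =2^1*3^1*5^1*7^1*31^ ( - 1)*43^ ( - 1 )*22391^(- 1 )*127241^1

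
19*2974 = 56506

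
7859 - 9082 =- 1223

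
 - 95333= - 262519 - - 167186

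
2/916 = 1/458=0.00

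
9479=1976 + 7503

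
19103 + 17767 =36870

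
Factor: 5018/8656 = 2^( - 3)* 13^1 * 193^1*541^(-1)= 2509/4328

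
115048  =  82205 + 32843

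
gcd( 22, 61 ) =1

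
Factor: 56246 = 2^1*28123^1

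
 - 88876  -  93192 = -182068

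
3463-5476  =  -2013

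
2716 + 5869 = 8585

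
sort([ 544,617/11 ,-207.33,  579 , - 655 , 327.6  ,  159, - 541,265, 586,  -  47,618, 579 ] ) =[ - 655 , - 541, - 207.33, - 47, 617/11,  159,265,327.6, 544,579,579, 586, 618 ]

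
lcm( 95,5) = 95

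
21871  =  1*21871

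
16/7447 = 16/7447 = 0.00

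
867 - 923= - 56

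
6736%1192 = 776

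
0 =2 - 2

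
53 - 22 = 31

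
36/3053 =36/3053=   0.01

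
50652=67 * 756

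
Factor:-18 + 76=58= 2^1*29^1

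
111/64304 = 111/64304=0.00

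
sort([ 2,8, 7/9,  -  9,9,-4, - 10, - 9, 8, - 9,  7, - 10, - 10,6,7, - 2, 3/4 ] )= [  -  10, - 10, - 10 ,  -  9, - 9, - 9,-4,-2, 3/4,7/9, 2 , 6,7,7, 8,8,9 ] 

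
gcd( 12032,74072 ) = 376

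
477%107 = 49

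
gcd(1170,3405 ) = 15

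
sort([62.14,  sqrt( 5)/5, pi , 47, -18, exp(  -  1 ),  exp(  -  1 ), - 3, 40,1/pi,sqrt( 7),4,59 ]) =[ - 18, - 3,1/pi, exp ( - 1 ), exp(-1),sqrt( 5 ) /5,sqrt (7), pi, 4,40,47,  59 , 62.14 ]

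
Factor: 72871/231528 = 2^( - 3)*3^( - 1 ) *11^( - 1 )*877^( - 1)*72871^1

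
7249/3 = 7249/3 = 2416.33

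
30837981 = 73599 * 419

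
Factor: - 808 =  - 2^3*101^1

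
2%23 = 2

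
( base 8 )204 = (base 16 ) 84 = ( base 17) 7D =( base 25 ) 57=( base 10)132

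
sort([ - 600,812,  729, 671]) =[ - 600, 671,  729, 812 ] 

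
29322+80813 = 110135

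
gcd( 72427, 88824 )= 1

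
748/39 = 19 +7/39 = 19.18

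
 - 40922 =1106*(- 37 ) 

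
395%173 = 49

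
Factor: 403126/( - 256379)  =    -  2^1*353^1 * 449^(  -  1) =- 706/449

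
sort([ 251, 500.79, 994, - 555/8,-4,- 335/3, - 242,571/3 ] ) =[  -  242, - 335/3, - 555/8 ,-4, 571/3,251, 500.79, 994 ]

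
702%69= 12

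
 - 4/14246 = - 1+7121/7123 = - 0.00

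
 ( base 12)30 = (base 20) 1G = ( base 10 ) 36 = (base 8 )44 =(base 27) 19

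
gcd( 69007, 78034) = 1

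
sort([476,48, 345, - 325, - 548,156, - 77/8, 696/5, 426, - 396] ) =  [  -  548, - 396, - 325, - 77/8,48, 696/5, 156,345,  426, 476 ]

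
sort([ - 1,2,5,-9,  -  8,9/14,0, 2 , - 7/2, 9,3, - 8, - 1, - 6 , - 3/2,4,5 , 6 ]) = [ - 9, -8,-8 , - 6,-7/2,-3/2, - 1,-1,0,9/14 , 2, 2,3,4,5, 5,6,9]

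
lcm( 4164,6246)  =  12492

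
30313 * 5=151565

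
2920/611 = 4  +  476/611 = 4.78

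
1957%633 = 58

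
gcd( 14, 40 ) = 2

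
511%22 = 5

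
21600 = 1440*15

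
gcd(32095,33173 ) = 49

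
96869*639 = 61899291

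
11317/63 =11317/63 = 179.63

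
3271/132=24 + 103/132 = 24.78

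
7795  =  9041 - 1246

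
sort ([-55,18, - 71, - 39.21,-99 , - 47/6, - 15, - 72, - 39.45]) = [-99,-72, - 71,- 55,-39.45,  -  39.21, - 15, - 47/6, 18 ]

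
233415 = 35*6669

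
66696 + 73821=140517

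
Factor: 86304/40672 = 87/41 = 3^1*29^1*41^( - 1)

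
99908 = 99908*1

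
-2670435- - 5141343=2470908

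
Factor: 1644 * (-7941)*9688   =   - 2^5*3^2*7^1*137^1*173^1*2647^1 = - 126476878752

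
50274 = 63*798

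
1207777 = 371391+836386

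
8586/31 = 276 + 30/31 = 276.97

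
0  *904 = 0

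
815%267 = 14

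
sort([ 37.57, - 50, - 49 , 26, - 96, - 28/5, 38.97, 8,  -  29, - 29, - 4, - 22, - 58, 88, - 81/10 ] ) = [ - 96,  -  58, - 50, - 49, - 29, - 29, - 22 , - 81/10,  -  28/5, - 4, 8,26,  37.57 , 38.97 , 88] 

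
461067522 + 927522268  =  1388589790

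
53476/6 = 26738/3= 8912.67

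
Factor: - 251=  - 251^1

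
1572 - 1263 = 309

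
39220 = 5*7844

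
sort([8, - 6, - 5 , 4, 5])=[ - 6, - 5 , 4,5,  8]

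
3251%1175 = 901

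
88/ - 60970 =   -  1 + 30441/30485 = -  0.00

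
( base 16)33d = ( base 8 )1475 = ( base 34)od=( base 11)694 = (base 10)829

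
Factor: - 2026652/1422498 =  - 2^1*3^ ( - 1 ) * 7^ (  -  1)*11^ ( - 1)*3079^(  -  1 )*506663^1=   - 1013326/711249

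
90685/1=90685 = 90685.00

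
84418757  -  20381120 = 64037637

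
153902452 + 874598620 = 1028501072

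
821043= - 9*( - 91227)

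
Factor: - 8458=-2^1*4229^1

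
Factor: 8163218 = 2^1*7^1*583087^1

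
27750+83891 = 111641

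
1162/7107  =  1162/7107 = 0.16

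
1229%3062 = 1229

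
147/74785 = 147/74785 = 0.00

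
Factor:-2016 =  - 2^5*3^2*7^1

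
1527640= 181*8440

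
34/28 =1 + 3/14 = 1.21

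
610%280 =50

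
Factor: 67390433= 11^1*47^1*130349^1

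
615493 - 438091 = 177402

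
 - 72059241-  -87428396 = 15369155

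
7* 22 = 154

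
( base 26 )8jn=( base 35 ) 4ta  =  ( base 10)5925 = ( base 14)2233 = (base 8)13445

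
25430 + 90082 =115512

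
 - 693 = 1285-1978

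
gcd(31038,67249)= 5173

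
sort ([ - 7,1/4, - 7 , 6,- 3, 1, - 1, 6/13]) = [ - 7 , - 7, - 3,  -  1,  1/4,6/13, 1, 6 ]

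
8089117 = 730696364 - 722607247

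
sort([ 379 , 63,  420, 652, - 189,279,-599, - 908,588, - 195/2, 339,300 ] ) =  [ - 908,-599 , - 189, - 195/2,63, 279, 300,339 , 379,420,588, 652]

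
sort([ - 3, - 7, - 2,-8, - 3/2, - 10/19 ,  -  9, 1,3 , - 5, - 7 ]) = [ - 9, - 8 , - 7, - 7 , - 5, - 3,-2 ,-3/2, - 10/19,1 , 3] 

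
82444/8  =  10305  +  1/2 = 10305.50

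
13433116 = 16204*829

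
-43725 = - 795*55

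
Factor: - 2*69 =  - 2^1*3^1*23^1 = - 138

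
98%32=2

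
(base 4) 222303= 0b101010110011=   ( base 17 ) 982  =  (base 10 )2739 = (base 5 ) 41424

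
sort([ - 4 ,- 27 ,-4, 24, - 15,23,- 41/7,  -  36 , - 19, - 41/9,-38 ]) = [ - 38, - 36,-27, - 19, - 15,  -  41/7,-41/9,-4, - 4, 23,24 ]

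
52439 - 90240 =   -  37801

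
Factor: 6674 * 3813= 2^1*3^1* 31^1*41^1*47^1 * 71^1  =  25447962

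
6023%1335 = 683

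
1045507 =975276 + 70231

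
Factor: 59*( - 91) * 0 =0  =  0^1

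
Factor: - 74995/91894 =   -  2^( - 1)*5^1*11^(  -  1)*53^1*283^1*4177^(  -  1 )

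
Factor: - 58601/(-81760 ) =2^(- 5 )*5^( - 1 )*7^(-1) * 73^( - 1)*58601^1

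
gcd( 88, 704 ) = 88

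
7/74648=1/10664= 0.00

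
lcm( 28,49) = 196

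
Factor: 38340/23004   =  3^ ( - 1)*5^1 = 5/3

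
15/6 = 2 + 1/2 = 2.50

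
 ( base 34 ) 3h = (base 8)167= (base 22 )59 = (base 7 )230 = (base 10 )119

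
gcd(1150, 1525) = 25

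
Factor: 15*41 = 3^1*5^1*41^1 = 615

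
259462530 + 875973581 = 1135436111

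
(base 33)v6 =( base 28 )18l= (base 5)13104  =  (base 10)1029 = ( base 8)2005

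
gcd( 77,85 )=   1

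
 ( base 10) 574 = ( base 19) 1B4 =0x23E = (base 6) 2354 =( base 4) 20332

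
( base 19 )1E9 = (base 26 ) oc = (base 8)1174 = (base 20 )1BG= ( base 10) 636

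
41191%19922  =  1347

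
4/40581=4/40581 = 0.00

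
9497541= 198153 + 9299388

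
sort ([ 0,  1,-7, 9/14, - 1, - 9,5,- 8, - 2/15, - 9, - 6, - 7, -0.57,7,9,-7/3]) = [-9, - 9, - 8,  -  7, - 7  , - 6, - 7/3,-1,  -  0.57, - 2/15,0,9/14, 1, 5 , 7 , 9]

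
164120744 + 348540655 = 512661399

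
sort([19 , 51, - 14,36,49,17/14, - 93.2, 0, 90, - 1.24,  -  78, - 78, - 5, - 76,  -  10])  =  [ - 93.2, - 78, - 78 , - 76 , - 14, - 10, - 5,-1.24,0, 17/14,19 , 36,49,51, 90] 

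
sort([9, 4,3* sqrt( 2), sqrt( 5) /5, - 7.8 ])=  [ - 7.8,sqrt(5 )/5, 4, 3*sqrt( 2),9]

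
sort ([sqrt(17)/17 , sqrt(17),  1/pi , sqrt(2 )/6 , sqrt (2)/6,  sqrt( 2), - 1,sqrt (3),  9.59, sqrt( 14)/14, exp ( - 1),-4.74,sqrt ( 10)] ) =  [ - 4.74, - 1 , sqrt(2)/6,sqrt( 2 )/6,sqrt(17) /17, sqrt( 14 ) /14, 1/pi  ,  exp( - 1), sqrt ( 2),sqrt( 3),sqrt(10), sqrt( 17 ),9.59 ] 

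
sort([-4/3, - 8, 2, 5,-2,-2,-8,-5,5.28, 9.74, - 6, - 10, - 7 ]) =[  -  10, - 8, - 8, - 7,-6,-5,-2,-2, - 4/3, 2, 5,5.28, 9.74]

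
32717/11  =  2974+3/11 = 2974.27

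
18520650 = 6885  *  2690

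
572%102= 62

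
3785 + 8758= 12543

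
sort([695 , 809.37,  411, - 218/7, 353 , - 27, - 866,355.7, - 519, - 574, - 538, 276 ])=[ - 866, - 574, - 538, - 519  , - 218/7,-27 , 276 , 353, 355.7, 411, 695, 809.37]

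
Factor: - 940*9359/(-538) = 2^1*5^1*7^2*47^1*191^1*269^(- 1)= 4398730/269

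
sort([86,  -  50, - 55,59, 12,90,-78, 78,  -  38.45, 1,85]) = [ - 78, - 55,-50,  -  38.45, 1, 12, 59, 78, 85,86,90 ] 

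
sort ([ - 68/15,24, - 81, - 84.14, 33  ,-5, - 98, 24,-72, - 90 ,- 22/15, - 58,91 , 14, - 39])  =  [ - 98, - 90, - 84.14, - 81 , - 72, - 58, - 39, - 5 , - 68/15, - 22/15,14 , 24,24, 33,  91]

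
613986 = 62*9903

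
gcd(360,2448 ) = 72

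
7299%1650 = 699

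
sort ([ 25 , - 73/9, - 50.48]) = [-50.48, - 73/9, 25] 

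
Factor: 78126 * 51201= 4000129326 = 2^1* 3^3 * 29^1*449^1 * 5689^1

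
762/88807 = 762/88807= 0.01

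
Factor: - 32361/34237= - 3^1*23^1 * 73^(-1)=- 69/73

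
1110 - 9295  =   - 8185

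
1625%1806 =1625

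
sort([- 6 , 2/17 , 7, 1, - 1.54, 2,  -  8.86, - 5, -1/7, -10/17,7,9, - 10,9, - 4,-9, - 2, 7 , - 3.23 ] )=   [ - 10,  -  9, - 8.86, - 6,  -  5,-4 , - 3.23, - 2,-1.54, - 10/17,- 1/7,  2/17,1, 2, 7, 7,7, 9, 9 ] 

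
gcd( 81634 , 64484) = 686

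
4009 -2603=1406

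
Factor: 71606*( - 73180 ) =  - 2^3*5^1*3659^1*35803^1  =  - 5240127080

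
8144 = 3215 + 4929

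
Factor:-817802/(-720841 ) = 2^1*11^(-1 ) * 17^1 * 19^(- 1 )*67^1* 359^1* 3449^(-1)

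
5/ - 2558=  - 1  +  2553/2558 =- 0.00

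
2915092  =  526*5542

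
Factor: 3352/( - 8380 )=  -  2^1*5^( - 1 ) = - 2/5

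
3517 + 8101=11618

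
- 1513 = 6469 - 7982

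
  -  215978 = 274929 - 490907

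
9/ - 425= - 9/425 = - 0.02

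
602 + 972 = 1574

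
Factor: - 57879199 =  - 7^1*149^1*211^1*263^1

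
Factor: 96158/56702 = 48079/28351 = 28351^( - 1 ) * 48079^1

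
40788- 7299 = 33489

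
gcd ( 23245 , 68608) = 1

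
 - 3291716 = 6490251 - 9781967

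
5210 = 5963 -753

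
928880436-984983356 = -56102920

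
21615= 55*393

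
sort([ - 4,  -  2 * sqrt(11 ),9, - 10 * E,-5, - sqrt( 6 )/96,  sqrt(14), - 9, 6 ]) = [  -  10*E, - 9 , - 2*sqrt( 11 ),-5, - 4, - sqrt( 6 )/96 , sqrt( 14 ),6,  9]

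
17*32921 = 559657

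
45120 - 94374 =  - 49254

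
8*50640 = 405120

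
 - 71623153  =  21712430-93335583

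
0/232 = 0 = 0.00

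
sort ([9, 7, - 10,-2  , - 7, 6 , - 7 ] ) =[ - 10, - 7, - 7, - 2, 6, 7, 9] 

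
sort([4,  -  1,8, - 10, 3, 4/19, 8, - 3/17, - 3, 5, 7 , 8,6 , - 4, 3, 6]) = [ - 10, - 4, - 3, - 1, - 3/17,4/19,3,3,4,  5, 6,6, 7,8, 8, 8]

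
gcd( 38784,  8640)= 192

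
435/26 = 16 + 19/26 = 16.73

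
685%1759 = 685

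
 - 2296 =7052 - 9348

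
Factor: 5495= 5^1*7^1*157^1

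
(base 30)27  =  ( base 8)103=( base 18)3d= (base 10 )67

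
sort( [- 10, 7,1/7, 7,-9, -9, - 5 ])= [- 10, - 9,-9, - 5,  1/7, 7,7]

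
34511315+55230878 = 89742193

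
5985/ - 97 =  - 5985/97 = - 61.70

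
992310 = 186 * 5335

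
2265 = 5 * 453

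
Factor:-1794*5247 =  - 9413118 = - 2^1*3^3*11^1*13^1 *23^1*53^1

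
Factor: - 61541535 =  - 3^1*5^1*  11^1*372979^1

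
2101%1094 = 1007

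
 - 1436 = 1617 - 3053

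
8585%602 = 157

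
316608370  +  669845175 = 986453545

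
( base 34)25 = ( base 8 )111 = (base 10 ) 73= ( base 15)4d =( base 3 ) 2201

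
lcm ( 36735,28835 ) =2681655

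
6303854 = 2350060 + 3953794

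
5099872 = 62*82256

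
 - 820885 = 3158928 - 3979813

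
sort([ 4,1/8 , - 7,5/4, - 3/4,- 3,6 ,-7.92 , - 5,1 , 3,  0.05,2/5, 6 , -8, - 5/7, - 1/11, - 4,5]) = [ - 8,- 7.92 , - 7,-5, - 4 ,-3, - 3/4, - 5/7,-1/11,0.05,1/8, 2/5, 1,5/4 , 3,  4, 5,6, 6]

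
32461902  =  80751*402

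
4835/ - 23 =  - 211 +18/23 = - 210.22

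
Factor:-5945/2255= -11^( - 1 )*29^1=-  29/11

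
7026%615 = 261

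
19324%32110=19324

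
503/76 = 6 +47/76= 6.62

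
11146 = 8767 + 2379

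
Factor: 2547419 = 7^1*363917^1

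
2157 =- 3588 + 5745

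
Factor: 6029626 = 2^1 * 3014813^1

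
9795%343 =191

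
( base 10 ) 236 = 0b11101100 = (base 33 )75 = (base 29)84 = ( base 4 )3230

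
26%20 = 6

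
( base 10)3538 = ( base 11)2727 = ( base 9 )4761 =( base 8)6722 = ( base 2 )110111010010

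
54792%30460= 24332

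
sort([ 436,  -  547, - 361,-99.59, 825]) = [-547, - 361, - 99.59, 436,825]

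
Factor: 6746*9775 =2^1*5^2*17^1 * 23^1 * 3373^1 = 65942150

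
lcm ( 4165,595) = 4165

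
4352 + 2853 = 7205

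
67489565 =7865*8581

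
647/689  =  647/689 = 0.94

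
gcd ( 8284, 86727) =1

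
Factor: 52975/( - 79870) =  - 2^( - 1)*5^1 * 7^( - 2)*13^1 = - 65/98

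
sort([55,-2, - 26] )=[- 26, - 2, 55 ] 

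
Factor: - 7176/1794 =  - 2^2 = -4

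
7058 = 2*3529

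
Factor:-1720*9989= -17181080=-2^3* 5^1*7^1*43^1*1427^1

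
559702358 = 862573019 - 302870661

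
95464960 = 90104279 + 5360681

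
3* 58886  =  176658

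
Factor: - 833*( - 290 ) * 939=226834230 = 2^1*3^1*5^1*7^2*17^1 * 29^1*313^1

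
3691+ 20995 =24686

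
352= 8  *44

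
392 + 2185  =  2577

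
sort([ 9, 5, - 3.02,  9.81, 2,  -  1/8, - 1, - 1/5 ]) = [ - 3.02, - 1, - 1/5, - 1/8, 2 , 5,9, 9.81]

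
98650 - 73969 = 24681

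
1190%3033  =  1190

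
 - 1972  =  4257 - 6229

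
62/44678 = 31/22339 =0.00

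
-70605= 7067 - 77672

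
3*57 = 171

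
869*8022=6971118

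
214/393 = 214/393 = 0.54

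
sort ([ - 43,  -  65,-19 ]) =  [ -65,  -  43, -19]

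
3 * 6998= 20994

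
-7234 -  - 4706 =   -  2528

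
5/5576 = 5/5576 = 0.00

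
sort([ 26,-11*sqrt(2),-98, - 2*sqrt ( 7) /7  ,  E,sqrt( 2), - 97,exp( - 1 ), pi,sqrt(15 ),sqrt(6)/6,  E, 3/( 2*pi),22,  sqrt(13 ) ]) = [ - 98, - 97, - 11 * sqrt(2),  -  2*sqrt(7 ) /7, exp( - 1), sqrt (6)/6,3/(2*pi ),  sqrt(2 ),E,E,pi,  sqrt(13), sqrt(15),  22,26 ]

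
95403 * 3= 286209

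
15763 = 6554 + 9209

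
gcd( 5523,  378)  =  21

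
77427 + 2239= 79666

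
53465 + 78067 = 131532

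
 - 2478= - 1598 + - 880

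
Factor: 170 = 2^1*5^1 *17^1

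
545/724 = 545/724 = 0.75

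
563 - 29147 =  -28584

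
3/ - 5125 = - 1+ 5122/5125 = - 0.00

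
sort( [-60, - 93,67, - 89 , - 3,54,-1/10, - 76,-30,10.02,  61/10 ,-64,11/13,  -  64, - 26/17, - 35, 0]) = [-93 , - 89, - 76,-64, - 64 ,-60,-35,-30,  -  3, - 26/17 ,-1/10,0, 11/13,61/10, 10.02,54, 67] 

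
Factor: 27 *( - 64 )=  - 2^6*3^3 = - 1728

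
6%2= 0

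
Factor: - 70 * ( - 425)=29750 =2^1 *5^3 *7^1 * 17^1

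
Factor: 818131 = 83^1 * 9857^1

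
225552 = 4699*48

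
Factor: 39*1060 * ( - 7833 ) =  - 2^2*3^2*5^1*7^1* 13^1 * 53^1*373^1 =- 323816220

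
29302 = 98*299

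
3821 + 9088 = 12909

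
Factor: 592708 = 2^2 * 71^1*2087^1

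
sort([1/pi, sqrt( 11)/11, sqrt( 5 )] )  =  [ sqrt( 11)/11, 1/pi,sqrt(5) ]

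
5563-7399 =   -  1836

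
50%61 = 50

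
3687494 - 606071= 3081423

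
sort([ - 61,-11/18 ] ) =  [ - 61, - 11/18]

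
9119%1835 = 1779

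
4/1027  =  4/1027 = 0.00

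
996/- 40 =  - 25 + 1/10 = -24.90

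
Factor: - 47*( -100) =4700= 2^2*5^2*47^1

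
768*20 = 15360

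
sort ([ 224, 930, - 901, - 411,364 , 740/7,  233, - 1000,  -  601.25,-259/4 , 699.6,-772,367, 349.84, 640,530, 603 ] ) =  [-1000, - 901, - 772,  -  601.25, - 411, - 259/4,  740/7,224,233,349.84, 364, 367,530,603, 640,699.6, 930 ]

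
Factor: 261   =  3^2*29^1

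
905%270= 95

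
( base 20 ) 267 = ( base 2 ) 1110011111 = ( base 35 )QH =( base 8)1637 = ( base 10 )927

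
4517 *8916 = 40273572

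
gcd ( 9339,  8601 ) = 3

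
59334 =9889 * 6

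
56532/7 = 8076  =  8076.00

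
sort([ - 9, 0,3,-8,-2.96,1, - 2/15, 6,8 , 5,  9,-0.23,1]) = [-9, - 8,-2.96 , - 0.23, -2/15, 0, 1,1,3, 5,6,8,9] 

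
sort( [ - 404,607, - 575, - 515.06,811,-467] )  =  [ - 575, - 515.06, - 467, - 404,607, 811] 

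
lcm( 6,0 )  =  0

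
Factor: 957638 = 2^1*11^1 * 19^1 * 29^1 * 79^1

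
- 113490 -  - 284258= 170768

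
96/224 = 3/7 =0.43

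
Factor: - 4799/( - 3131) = 31^(-1)*101^( - 1)*4799^1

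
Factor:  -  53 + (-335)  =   - 388=- 2^2 * 97^1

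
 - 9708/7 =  - 9708/7=- 1386.86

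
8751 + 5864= 14615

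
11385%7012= 4373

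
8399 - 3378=5021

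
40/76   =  10/19 = 0.53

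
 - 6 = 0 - 6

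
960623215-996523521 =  - 35900306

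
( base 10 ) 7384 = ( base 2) 1110011011000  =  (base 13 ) 3490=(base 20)i94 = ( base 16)1CD8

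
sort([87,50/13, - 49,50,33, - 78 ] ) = [  -  78, - 49,50/13, 33 , 50,87]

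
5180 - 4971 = 209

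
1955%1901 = 54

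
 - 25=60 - 85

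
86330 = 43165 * 2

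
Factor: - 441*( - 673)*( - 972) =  - 288482796  =  - 2^2*3^7 * 7^2 * 673^1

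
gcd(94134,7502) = 2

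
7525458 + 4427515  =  11952973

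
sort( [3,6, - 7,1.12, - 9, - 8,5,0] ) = [ - 9, - 8 , - 7,  0,1.12,  3,  5,  6 ] 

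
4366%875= 866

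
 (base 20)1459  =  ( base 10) 9709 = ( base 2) 10010111101101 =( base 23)I83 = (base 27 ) D8G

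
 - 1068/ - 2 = 534/1 = 534.00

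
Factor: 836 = 2^2*11^1*19^1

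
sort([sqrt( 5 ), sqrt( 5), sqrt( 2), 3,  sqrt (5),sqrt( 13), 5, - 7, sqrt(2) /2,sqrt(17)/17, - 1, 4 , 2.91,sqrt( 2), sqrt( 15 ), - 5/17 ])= [- 7, - 1, - 5/17,sqrt(17)/17, sqrt( 2 ) /2, sqrt( 2 ), sqrt( 2),  sqrt (5),  sqrt( 5), sqrt( 5), 2.91, 3, sqrt(13 ), sqrt( 15 ), 4, 5 ] 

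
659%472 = 187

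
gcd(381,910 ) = 1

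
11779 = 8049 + 3730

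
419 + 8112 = 8531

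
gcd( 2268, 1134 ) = 1134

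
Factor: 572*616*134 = 2^6*7^1*11^2*13^1  *67^1 =47215168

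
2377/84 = 2377/84 = 28.30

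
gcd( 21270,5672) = 1418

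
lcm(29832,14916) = 29832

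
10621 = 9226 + 1395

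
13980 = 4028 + 9952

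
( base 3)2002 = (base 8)70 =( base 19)2I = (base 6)132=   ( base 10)56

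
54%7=5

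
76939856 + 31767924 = 108707780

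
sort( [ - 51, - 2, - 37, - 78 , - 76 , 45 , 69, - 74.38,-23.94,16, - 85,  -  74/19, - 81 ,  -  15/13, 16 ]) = [-85, - 81, - 78, - 76, - 74.38, - 51, -37, - 23.94,  -  74/19, -2, - 15/13, 16,  16, 45, 69]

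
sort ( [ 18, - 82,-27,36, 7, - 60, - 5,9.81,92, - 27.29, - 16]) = [  -  82,-60 , - 27.29, - 27,  -  16, - 5, 7, 9.81, 18, 36, 92] 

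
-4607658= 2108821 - 6716479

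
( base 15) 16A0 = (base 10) 4875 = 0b1001100001011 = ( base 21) b13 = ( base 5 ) 124000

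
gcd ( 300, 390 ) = 30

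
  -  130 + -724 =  - 854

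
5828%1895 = 143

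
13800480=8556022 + 5244458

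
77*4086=314622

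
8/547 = 8/547 = 0.01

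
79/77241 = 79/77241 = 0.00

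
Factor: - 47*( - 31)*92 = 2^2 * 23^1*31^1*47^1= 134044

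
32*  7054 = 225728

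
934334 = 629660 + 304674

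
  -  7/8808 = - 1 + 8801/8808   =  - 0.00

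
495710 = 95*5218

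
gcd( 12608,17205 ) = 1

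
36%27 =9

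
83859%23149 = 14412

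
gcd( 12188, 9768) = 44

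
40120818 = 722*55569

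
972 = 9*108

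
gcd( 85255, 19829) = 1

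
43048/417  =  43048/417 = 103.23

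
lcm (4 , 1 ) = 4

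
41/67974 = 41/67974 = 0.00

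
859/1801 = 859/1801 = 0.48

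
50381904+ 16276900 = 66658804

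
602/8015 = 86/1145  =  0.08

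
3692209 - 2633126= 1059083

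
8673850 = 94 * 92275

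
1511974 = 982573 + 529401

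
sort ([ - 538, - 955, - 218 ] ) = [ - 955, - 538, - 218 ] 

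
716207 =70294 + 645913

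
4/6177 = 4/6177  =  0.00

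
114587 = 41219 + 73368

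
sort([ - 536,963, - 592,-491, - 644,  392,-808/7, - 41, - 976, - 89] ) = [ - 976 , - 644 , - 592,-536, - 491, - 808/7, - 89 ,-41 , 392, 963 ] 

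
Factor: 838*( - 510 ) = - 427380 = - 2^2* 3^1*5^1 * 17^1*419^1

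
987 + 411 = 1398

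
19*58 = 1102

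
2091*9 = 18819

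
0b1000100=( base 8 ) 104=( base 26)2g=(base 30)28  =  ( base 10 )68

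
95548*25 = 2388700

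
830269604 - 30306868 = 799962736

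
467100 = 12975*36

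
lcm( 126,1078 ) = 9702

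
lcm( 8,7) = 56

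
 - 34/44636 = -1 + 22301/22318 = -0.00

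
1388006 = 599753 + 788253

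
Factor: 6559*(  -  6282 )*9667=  - 398315568546  =  - 2^1*3^2*7^2*349^1*937^1*1381^1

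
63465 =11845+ 51620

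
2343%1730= 613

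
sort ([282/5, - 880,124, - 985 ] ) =[- 985, - 880, 282/5,124]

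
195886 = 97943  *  2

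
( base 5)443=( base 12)A3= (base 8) 173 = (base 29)47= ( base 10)123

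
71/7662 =71/7662 = 0.01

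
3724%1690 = 344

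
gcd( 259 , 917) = 7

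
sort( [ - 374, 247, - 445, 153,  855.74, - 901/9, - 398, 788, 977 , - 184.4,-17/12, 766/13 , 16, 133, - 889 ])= [ - 889, - 445, - 398,-374,-184.4,-901/9, - 17/12, 16, 766/13, 133,153, 247, 788, 855.74,977 ]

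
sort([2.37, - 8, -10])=[-10, - 8,2.37]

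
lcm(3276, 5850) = 81900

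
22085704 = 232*95197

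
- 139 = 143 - 282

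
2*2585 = 5170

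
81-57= 24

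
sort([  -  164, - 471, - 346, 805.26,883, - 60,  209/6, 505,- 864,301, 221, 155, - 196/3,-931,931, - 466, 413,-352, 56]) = [- 931,- 864,-471, - 466,-352, - 346,-164, -196/3  ,-60,209/6,56, 155, 221,301, 413, 505, 805.26 , 883,931]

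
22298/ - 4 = -11149/2  =  - 5574.50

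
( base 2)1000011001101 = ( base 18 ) d4h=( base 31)4EN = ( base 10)4301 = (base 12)25A5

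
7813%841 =244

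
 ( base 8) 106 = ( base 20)3a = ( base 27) 2g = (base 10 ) 70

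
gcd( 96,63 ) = 3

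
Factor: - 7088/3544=-2^1 = - 2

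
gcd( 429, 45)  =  3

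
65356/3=65356/3 = 21785.33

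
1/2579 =1/2579 = 0.00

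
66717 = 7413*9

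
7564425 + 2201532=9765957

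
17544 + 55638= 73182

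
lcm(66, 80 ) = 2640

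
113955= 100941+13014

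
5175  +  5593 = 10768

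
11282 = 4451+6831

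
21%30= 21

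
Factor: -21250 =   -  2^1* 5^4*17^1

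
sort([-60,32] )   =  [ - 60, 32]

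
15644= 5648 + 9996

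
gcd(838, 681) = 1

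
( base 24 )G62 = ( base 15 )2b92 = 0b10010010010010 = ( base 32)94I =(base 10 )9362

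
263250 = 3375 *78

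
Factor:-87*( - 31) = 3^1*29^1*31^1=2697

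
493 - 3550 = - 3057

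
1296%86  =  6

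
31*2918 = 90458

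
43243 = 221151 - 177908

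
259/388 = 259/388 = 0.67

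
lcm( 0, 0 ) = 0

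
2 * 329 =658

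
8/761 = 8/761 = 0.01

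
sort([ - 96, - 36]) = [ - 96, - 36]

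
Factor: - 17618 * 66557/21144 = -586300613/10572  =  - 2^ ( - 2 )* 3^(-1 ) * 19^1* 23^1*31^1*113^1*383^1 * 881^ ( - 1)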